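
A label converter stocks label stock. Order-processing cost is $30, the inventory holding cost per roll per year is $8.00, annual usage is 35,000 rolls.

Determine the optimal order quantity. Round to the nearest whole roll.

EOQ = √(2DS/H) = √(2 × 35,000 × 30 / 8)
    = √(262,500.00) ≈ 512.35

512 rolls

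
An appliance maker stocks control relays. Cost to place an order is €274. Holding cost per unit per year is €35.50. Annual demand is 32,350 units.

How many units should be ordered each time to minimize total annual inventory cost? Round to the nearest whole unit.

EOQ = √(2DS/H) = √(2 × 32,350 × 274 / 35.5)
    = √(499,374.65) ≈ 706.66

707 units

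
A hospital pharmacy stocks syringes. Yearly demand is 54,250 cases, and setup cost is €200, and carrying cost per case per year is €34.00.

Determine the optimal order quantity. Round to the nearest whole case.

799 cases

EOQ = √(2DS/H) = √(2 × 54,250 × 200 / 34)
    = √(638,235.29) ≈ 798.90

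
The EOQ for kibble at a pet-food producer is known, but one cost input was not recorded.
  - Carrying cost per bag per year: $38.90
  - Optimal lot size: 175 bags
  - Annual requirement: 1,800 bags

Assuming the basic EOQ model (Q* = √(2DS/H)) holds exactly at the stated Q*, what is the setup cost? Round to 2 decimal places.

$330.92

Since Q* = (2DS/H)^½, squaring gives Q*²·H = 2DS.
S = Q²H / (2D) = 175² × 38.9 / (2 × 1,800) = 330.9201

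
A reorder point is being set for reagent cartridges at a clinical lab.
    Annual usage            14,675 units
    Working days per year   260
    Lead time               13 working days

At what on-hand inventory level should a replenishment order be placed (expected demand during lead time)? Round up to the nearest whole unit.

734 units

Daily demand d = 14,675 / 260 = 56.442 units/day
Demand during lead time = 56.442 × 13 = 733.75
Reorder point = 733.75 → round up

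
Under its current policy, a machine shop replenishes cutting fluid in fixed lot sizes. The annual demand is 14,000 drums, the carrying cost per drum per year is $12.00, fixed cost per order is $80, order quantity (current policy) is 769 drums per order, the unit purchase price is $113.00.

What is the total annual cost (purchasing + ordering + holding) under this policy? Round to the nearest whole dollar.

$1,588,070

Ordering: D/Q × S = 14,000/769 × $80 = $1,456.44
Holding:  Q/2 × H = 769/2 × $12 = $4,614.00
Purchase cost = D·C = 14,000 × 113 = $1,582,000.00
Total = $1,456.44 + $4,614.00 + $1,582,000.00 = $1,588,070.44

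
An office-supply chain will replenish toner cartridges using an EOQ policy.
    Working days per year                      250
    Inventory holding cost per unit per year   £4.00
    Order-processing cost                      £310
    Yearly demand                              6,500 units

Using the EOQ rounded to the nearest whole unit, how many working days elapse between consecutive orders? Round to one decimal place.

Q* = √(2·D·S / H) = √(2·6,500·310 / 4) = √1,007,500.0 ≈ 1,003.74 → Q = 1,004 units
Days between orders = 250 / (D/Q) = 250 / 6.474 ≈ 38.615

38.6 days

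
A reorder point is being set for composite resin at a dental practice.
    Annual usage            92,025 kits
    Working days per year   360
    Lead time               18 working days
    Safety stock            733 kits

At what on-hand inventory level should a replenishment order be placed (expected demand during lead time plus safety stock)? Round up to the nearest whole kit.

Daily demand d = 92,025 / 360 = 255.625 kits/day
Demand during lead time = 255.625 × 18 = 4,601.25
Reorder point = 4,601.25 + 733 = 5,334.25 → round up

5,335 kits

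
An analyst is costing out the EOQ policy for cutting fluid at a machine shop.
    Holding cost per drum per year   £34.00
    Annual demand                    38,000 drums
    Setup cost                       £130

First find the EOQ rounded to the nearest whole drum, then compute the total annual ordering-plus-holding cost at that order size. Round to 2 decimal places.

2DS/H = 2·38,000·130/34 = 290,588.24
EOQ = √290,588.24 ≈ 539.06 → Q = 539 drums
Annual ordering cost = (D/Q)·S = (38,000/539) × 130 = £9,165.12
Annual holding cost  = (Q/2)·H = (539/2) × 34 = £9,163.00
Total = £9,165.12 + £9,163.00 = £18,328.12

£18,328.12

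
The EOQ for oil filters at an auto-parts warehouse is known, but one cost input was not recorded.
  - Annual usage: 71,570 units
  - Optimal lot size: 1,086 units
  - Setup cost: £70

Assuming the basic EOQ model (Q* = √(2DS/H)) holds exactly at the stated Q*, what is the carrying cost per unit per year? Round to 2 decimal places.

From Q* = √(2DS/H) ⇒ Q*² = 2DS/H.
H = 2DS / Q² = 2 × 71,570 × 70 / 1,086² = 8.4957

£8.50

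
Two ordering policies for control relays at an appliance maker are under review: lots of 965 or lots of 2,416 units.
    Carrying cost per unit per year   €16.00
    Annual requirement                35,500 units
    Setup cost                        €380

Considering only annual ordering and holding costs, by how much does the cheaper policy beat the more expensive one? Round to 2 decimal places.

€3,212.33

For each Q, cost = (D/Q)·S + (Q/2)·H.
TC(965) = (35,500/965)×380 + (965/2)×16 = €21,699.27
TC(2,416) = (35,500/2,416)×380 + (2,416/2)×16 = €24,911.61
Lots of 965 are cheaper by €3,212.33.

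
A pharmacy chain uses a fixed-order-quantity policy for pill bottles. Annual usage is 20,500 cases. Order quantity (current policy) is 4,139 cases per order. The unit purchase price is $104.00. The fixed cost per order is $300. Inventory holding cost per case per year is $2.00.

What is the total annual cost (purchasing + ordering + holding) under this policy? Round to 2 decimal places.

$2,137,624.87

Annual ordering cost = (D/Q)·S = (20,500/4,139) × 300 = $1,485.87
Annual holding cost  = (Q/2)·H = (4,139/2) × 2 = $4,139.00
Purchase cost = D·C = 20,500 × 104 = $2,132,000.00
Total = $1,485.87 + $4,139.00 + $2,132,000.00 = $2,137,624.87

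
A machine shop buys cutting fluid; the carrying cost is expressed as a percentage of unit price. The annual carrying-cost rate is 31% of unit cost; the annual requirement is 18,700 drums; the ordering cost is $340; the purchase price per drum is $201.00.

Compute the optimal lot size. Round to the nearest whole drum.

452 drums

Holding cost per drum per year: H = 31% × $201 = $62.3100
EOQ = √(2DS/H) = √(2 × 18,700 × 340 / 62.31)
    = √(204,076.39) ≈ 451.75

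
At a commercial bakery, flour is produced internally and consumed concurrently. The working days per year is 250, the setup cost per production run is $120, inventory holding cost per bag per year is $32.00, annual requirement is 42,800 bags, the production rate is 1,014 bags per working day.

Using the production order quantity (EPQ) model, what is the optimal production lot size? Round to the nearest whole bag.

d = 42,800/250 = 171.2000 bags/day;  effective holding cost H(1 − d/p) = 32·(1 − 171.2000/1014) = 26.59724
Q* = √(2DS / H_eff) = √(2·42,800·120 / 26.59724) ≈ 621.45

621 bags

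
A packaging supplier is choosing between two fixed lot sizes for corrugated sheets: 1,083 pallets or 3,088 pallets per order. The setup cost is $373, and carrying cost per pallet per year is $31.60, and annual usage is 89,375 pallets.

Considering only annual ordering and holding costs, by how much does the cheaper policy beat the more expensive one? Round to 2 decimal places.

Annual cost at Q: ordering D·S/Q plus holding Q·H/2.
TC(1,083) = (89,375/1,083)×373 + (1,083/2)×31.6 = $47,893.37
TC(3,088) = (89,375/3,088)×373 + (3,088/2)×31.6 = $59,586.02
|ΔTC| = |$47,893.37 − $59,586.02| = $11,692.65

$11,692.65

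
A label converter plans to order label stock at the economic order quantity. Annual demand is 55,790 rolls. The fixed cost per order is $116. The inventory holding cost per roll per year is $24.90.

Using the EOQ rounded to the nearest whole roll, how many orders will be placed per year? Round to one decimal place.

77.4 orders per year

EOQ = √(2DS/H) = √(2 × 55,790 × 116 / 24.9)
    = √(519,810.44) ≈ 720.98 → Q = 721
Orders per year = D/Q = 55,790 / 721 = 77.379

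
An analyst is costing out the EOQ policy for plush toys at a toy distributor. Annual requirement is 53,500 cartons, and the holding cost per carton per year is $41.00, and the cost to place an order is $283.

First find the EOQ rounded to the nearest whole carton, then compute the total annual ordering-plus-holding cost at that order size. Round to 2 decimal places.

EOQ = √(2DS/H) = √(2 × 53,500 × 283 / 41)
    = √(738,560.98) ≈ 859.40 → Q = 859 cartons
Annual ordering cost = (D/Q)·S = (53,500/859) × 283 = $17,625.73
Annual holding cost  = (Q/2)·H = (859/2) × 41 = $17,609.50
Total = $17,625.73 + $17,609.50 = $35,235.23

$35,235.23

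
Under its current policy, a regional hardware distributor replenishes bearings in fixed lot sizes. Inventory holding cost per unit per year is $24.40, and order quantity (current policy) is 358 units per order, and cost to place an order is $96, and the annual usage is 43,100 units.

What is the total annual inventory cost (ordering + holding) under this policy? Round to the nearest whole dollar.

Orders/yr = 43,100/358 = 120.391; ordering cost = 120.391 × $96 = $11,557.54
Average inventory = 358/2 = 179; holding cost = 179 × $24.4 = $4,367.60
Total = $11,557.54 + $4,367.60 = $15,925.14

$15,925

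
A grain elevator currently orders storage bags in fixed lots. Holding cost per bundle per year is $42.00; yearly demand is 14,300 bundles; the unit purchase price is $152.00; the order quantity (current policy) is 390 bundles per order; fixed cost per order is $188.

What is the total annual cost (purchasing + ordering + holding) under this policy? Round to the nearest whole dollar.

Annual ordering cost = (D/Q)·S = (14,300/390) × 188 = $6,893.33
Annual holding cost  = (Q/2)·H = (390/2) × 42 = $8,190.00
Purchase cost = D·C = 14,300 × 152 = $2,173,600.00
Total = $6,893.33 + $8,190.00 + $2,173,600.00 = $2,188,683.33

$2,188,683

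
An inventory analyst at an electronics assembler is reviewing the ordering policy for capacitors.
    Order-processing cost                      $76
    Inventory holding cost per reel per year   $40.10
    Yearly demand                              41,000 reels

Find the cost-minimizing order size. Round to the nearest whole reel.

EOQ = √(2DS/H) = √(2 × 41,000 × 76 / 40.1)
    = √(155,411.47) ≈ 394.22

394 reels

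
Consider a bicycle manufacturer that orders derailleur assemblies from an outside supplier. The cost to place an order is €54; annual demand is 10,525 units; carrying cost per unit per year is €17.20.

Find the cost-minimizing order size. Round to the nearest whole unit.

EOQ = √(2DS/H) = √(2 × 10,525 × 54 / 17.2)
    = √(66,087.21) ≈ 257.07

257 units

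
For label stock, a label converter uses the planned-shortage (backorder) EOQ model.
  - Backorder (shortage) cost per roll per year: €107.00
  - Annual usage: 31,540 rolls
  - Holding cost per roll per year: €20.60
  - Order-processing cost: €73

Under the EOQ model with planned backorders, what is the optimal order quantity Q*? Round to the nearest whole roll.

Basic EOQ = √(2·31,540·73/20.6) = 472.796
Backorder adjustment √((H+b)/b) = √((20.6+107)/107) = 1.0920
Q* = 472.796 × 1.0920 ≈ 516.31

516 rolls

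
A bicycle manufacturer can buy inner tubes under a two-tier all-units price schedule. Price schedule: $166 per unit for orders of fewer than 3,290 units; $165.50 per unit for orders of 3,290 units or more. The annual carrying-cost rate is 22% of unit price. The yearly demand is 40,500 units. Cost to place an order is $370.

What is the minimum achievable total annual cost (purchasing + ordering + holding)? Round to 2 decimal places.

$6,756,083.29

H₁ = 22%×$166 = $36.5200;  H₂ = 22%×$165.50 = $36.4100
EOQ₁ = √(2×40,500×370/36.5200) = 905.90  (< 3,290, feasible at tier 1)
EOQ₂ = √(2×40,500×370/36.4100) = 907.26  (< 3,290 → use Q = 3,290 at tier-2 price)
TC(tier 1 (EOQ₁), Q≈905.9) = $6,756,083.29
TC(tier 2, Q≈3,290.0) = $6,767,199.16
Minimum at tier 1 (EOQ₁): $6,756,083.29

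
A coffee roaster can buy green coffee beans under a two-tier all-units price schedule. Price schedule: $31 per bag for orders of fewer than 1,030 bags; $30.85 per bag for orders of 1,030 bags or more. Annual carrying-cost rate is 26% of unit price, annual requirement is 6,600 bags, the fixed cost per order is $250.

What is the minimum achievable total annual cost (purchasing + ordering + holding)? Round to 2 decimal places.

$209,342.76

H₁ = 26%×$31 = $8.0600;  H₂ = 26%×$30.85 = $8.0210
EOQ₁ = √(2×6,600×250/8.0600) = 639.87  (< 1,030, feasible at tier 1)
EOQ₂ = √(2×6,600×250/8.0210) = 641.42  (< 1,030 → use Q = 1,030 at tier-2 price)
TC(tier 1 (EOQ₁), Q≈639.9) = $209,757.32
TC(tier 2, Q≈1,030.0) = $209,342.76
Minimum at tier 2: $209,342.76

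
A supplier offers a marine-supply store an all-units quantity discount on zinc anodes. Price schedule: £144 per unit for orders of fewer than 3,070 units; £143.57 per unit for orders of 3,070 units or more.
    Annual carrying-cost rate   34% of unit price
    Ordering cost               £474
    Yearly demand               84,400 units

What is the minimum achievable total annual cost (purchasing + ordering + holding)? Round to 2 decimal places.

H₁ = 34%×£144 = £48.9600;  H₂ = 34%×£143.57 = £48.8138
EOQ₁ = √(2×84,400×474/48.9600) = 1,278.36  (< 3,070, feasible at tier 1)
EOQ₂ = √(2×84,400×474/48.8138) = 1,280.28  (< 3,070 → use Q = 3,070 at tier-2 price)
TC(tier 1 (EOQ₁), Q≈1,278.4) = £12,216,188.72
TC(tier 2, Q≈3,070.0) = £12,205,268.32
Minimum at tier 2: £12,205,268.32

£12,205,268.32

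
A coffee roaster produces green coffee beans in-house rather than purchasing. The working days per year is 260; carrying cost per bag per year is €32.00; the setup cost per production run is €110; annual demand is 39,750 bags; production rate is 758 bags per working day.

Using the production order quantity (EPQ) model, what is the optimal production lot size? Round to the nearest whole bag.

Daily demand d = 39,750/260 = 152.885; p = 758; 1 − d/p = 0.79831
EPQ = √(2DS / (H(1 − d/p)))
    = √(2 × 39,750 × 110 / (32 × 0.79831)) ≈ 585.09

585 bags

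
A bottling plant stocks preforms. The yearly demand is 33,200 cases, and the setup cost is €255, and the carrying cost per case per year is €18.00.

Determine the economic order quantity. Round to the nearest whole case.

Q* = √(2·D·S / H) = √(2·33,200·255 / 18) = √940,666.7 ≈ 969.88

970 cases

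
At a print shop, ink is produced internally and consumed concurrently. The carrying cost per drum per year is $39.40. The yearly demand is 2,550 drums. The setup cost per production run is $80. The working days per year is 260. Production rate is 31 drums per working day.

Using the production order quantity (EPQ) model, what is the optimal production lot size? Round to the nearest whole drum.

Daily demand d = 2,550/260 = 9.808; p = 31; 1 − d/p = 0.68362
EPQ = √(2DS / (H(1 − d/p)))
    = √(2 × 2,550 × 80 / (39.4 × 0.68362)) ≈ 123.08

123 drums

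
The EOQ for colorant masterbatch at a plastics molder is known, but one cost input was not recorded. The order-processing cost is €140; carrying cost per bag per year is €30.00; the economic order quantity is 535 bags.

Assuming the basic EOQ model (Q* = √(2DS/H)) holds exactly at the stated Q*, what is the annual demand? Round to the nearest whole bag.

Since Q* = (2DS/H)^½, squaring gives Q*²·H = 2DS.
D = Q²H / (2S) = 535² × 30 / (2 × 140) = 30,666.96

30,667 bags per year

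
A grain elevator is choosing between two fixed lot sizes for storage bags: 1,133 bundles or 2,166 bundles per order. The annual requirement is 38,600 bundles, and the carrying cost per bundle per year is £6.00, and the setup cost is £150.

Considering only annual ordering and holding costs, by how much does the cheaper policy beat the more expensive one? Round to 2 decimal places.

TC(Q) = (D/Q)S + (Q/2)H
TC(1,133) = (38,600/1,133)×150 + (1,133/2)×6 = £8,509.33
TC(2,166) = (38,600/2,166)×150 + (2,166/2)×6 = £9,171.13
|ΔTC| = |£8,509.33 − £9,171.13| = £661.80

£661.80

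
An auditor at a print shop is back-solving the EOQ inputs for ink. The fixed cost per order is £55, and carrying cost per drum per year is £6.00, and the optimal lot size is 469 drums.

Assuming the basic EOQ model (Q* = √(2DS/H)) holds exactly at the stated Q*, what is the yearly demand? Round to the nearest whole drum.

11,998 drums per year

EOQ relation: Q² = 2DS/H, so rearrange for the unknown.
D = Q²H / (2S) = 469² × 6 / (2 × 55) = 11,997.87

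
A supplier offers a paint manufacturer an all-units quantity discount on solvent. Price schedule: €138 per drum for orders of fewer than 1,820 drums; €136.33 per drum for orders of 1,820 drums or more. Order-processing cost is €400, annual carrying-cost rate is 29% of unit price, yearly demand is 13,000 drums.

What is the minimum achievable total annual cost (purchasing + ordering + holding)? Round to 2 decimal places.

€1,811,124.63

H₁ = 29%×€138 = €40.0200;  H₂ = 29%×€136.33 = €39.5357
EOQ₁ = √(2×13,000×400/40.0200) = 509.77  (< 1,820, feasible at tier 1)
EOQ₂ = √(2×13,000×400/39.5357) = 512.89  (< 1,820 → use Q = 1,820 at tier-2 price)
TC(tier 1 (EOQ₁), Q≈509.8) = €1,814,401.18
TC(tier 2, Q≈1,820.0) = €1,811,124.63
Minimum at tier 2: €1,811,124.63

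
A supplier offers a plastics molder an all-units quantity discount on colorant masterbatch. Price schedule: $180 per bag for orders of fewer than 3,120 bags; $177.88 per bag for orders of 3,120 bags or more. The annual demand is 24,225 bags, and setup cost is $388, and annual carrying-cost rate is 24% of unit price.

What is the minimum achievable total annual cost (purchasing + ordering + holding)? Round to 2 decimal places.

$4,378,753.87

H₁ = 24%×$180 = $43.2000;  H₂ = 24%×$177.88 = $42.6912
EOQ₁ = √(2×24,225×388/43.2000) = 659.66  (< 3,120, feasible at tier 1)
EOQ₂ = √(2×24,225×388/42.6912) = 663.58  (< 3,120 → use Q = 3,120 at tier-2 price)
TC(tier 1 (EOQ₁), Q≈659.7) = $4,388,997.36
TC(tier 2, Q≈3,120.0) = $4,378,753.87
Minimum at tier 2: $4,378,753.87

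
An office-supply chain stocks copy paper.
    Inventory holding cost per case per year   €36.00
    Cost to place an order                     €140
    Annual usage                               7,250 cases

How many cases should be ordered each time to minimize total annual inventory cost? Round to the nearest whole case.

Optimal lot size Q* = (2 × 7,250 × €140 / €36)^½ ≈ 237.46

237 cases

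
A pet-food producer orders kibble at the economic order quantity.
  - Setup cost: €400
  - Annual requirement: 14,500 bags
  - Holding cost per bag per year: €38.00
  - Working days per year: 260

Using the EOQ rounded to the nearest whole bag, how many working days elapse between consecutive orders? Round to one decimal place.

EOQ = √(2DS/H) = √(2 × 14,500 × 400 / 38)
    = √(305,263.16) ≈ 552.51 → Q = 553 bags
Cycle time = (working days × Q)/D = (260 × 553) / 14,500 = 9.916 days

9.9 days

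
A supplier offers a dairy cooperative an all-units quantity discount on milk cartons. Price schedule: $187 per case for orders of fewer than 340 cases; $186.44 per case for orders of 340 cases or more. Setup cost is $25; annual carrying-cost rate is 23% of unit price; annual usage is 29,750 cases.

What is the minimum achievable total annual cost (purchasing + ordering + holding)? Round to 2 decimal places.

$5,556,067.30

H₁ = 23%×$187 = $43.0100;  H₂ = 23%×$186.44 = $42.8812
EOQ₁ = √(2×29,750×25/43.0100) = 185.97  (< 340, feasible at tier 1)
EOQ₂ = √(2×29,750×25/42.8812) = 186.25  (< 340 → use Q = 340 at tier-2 price)
TC(tier 1 (EOQ₁), Q≈186.0) = $5,571,248.59
TC(tier 2, Q≈340.0) = $5,556,067.30
Minimum at tier 2: $5,556,067.30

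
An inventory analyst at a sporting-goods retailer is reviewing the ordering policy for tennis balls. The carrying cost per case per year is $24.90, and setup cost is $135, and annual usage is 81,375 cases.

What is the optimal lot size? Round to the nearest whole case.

2DS/H = 2·81,375·135/24.9 = 882,379.52
EOQ = √882,379.52 ≈ 939.35

939 cases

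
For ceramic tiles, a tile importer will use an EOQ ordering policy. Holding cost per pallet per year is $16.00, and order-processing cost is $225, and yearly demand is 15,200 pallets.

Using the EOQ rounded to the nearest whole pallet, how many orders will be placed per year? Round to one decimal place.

2DS/H = 2·15,200·225/16 = 427,500.00
EOQ = √427,500.00 ≈ 653.83 → Q = 654
Orders per year = D/Q = 15,200 / 654 = 23.242

23.2 orders per year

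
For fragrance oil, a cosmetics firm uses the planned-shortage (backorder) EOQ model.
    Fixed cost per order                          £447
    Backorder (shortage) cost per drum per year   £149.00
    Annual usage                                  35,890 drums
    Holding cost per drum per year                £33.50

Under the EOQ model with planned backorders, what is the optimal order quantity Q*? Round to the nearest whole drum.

Basic EOQ = √(2·35,890·447/33.5) = 978.663
Backorder adjustment √((H+b)/b) = √((33.5+149)/149) = 1.1067
Q* = 978.663 × 1.1067 ≈ 1,083.11

1,083 drums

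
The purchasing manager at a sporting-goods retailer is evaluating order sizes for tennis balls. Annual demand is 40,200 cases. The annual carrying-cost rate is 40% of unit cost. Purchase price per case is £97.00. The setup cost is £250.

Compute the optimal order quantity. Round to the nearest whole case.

Carrying cost H = £97 × 40% = £38.8000/case/yr
2DS/H = 2·40,200·250/38.8 = 518,041.24
EOQ = √518,041.24 ≈ 719.75

720 cases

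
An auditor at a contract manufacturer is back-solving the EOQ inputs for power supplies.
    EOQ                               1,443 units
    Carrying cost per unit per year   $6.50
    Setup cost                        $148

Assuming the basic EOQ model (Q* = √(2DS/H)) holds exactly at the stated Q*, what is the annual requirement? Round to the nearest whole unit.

From Q* = √(2DS/H) ⇒ Q*² = 2DS/H.
D = Q²H / (2S) = 1,443² × 6.5 / (2 × 148) = 45,725.06

45,725 units per year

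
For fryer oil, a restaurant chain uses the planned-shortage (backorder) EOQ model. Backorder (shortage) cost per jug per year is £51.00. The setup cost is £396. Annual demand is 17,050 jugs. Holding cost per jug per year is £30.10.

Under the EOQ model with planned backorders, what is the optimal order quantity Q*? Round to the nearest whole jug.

Basic EOQ = √(2·17,050·396/30.1) = 669.794
Backorder adjustment √((H+b)/b) = √((30.1+51)/51) = 1.2610
Q* = 669.794 × 1.2610 ≈ 844.63

845 jugs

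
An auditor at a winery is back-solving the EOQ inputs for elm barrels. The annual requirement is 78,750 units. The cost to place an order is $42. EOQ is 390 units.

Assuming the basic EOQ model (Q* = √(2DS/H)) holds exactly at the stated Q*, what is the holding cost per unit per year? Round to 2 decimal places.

EOQ relation: Q² = 2DS/H, so rearrange for the unknown.
H = 2DS / Q² = 2 × 78,750 × 42 / 390² = 43.4911

$43.49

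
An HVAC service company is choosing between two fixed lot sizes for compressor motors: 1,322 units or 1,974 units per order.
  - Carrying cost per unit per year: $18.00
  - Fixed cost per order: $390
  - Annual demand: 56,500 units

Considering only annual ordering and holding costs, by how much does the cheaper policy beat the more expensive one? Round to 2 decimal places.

$362.69

Annual cost at Q: ordering D·S/Q plus holding Q·H/2.
TC(1,322) = (56,500/1,322)×390 + (1,322/2)×18 = $28,565.93
TC(1,974) = (56,500/1,974)×390 + (1,974/2)×18 = $28,928.61
Lots of 1,322 are cheaper by $362.69.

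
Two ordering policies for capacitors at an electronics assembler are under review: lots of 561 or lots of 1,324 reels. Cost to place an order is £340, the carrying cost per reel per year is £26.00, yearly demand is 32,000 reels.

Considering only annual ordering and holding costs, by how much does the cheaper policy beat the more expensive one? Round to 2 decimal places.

£1,257.42

Annual cost at Q: ordering D·S/Q plus holding Q·H/2.
TC(561) = (32,000/561)×340 + (561/2)×26 = £26,686.94
TC(1,324) = (32,000/1,324)×340 + (1,324/2)×26 = £25,429.52
|ΔTC| = |£26,686.94 − £25,429.52| = £1,257.42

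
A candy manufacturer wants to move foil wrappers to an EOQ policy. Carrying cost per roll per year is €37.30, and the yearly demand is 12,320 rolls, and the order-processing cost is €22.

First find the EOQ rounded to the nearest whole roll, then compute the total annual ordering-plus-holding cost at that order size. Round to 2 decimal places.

Q* = √(2·D·S / H) = √(2·12,320·22 / 37.3) = √14,533.0 ≈ 120.55 → Q = 121 rolls
Orders/yr = 12,320/121 = 101.818; ordering cost = 101.818 × €22 = €2,240.00
Average inventory = 121/2 = 60.5; holding cost = 60.5 × €37.3 = €2,256.65
Total = €2,240.00 + €2,256.65 = €4,496.65

€4,496.65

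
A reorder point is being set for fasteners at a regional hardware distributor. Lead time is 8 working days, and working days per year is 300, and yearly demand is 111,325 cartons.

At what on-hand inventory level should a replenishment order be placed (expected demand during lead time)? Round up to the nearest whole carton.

2,969 cartons

Daily demand d = 111,325 / 300 = 371.083 cartons/day
Demand during lead time = 371.083 × 8 = 2,968.67
Reorder point = 2,968.67 → round up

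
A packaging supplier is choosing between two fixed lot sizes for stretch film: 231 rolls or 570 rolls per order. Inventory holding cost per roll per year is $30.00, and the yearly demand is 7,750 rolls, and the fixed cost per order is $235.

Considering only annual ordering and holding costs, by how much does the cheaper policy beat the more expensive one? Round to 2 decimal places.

$395.98

For each Q, cost = (D/Q)·S + (Q/2)·H.
TC(231) = (7,750/231)×235 + (231/2)×30 = $11,349.20
TC(570) = (7,750/570)×235 + (570/2)×30 = $11,745.18
|ΔTC| = |$11,349.20 − $11,745.18| = $395.98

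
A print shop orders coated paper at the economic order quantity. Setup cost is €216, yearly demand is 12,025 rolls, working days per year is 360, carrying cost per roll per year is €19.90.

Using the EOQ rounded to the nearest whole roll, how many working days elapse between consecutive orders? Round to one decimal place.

2DS/H = 2·12,025·216/19.9 = 261,045.23
EOQ = √261,045.23 ≈ 510.93 → Q = 511 rolls
Days between orders = 360 / (D/Q) = 360 / 23.532 ≈ 15.298

15.3 days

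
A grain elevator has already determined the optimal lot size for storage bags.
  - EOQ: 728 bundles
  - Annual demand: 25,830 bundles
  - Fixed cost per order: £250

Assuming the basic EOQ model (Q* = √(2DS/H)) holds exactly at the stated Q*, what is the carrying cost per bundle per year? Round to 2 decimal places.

£24.37

Since Q* = (2DS/H)^½, squaring gives Q*²·H = 2DS.
H = 2DS / Q² = 2 × 25,830 × 250 / 728² = 24.3687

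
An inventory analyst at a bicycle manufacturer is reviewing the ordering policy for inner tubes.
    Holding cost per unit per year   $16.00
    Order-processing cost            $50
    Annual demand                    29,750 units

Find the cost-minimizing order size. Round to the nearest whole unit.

Optimal lot size Q* = (2 × 29,750 × $50 / $16)^½ ≈ 431.20

431 units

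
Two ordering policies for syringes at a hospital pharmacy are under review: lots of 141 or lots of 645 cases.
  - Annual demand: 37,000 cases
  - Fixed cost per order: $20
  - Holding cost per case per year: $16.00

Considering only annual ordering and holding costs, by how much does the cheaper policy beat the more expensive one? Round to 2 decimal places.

For each Q, cost = (D/Q)·S + (Q/2)·H.
TC(141) = (37,000/141)×20 + (141/2)×16 = $6,376.23
TC(645) = (37,000/645)×20 + (645/2)×16 = $6,307.29
Lots of 645 are cheaper by $68.94.

$68.94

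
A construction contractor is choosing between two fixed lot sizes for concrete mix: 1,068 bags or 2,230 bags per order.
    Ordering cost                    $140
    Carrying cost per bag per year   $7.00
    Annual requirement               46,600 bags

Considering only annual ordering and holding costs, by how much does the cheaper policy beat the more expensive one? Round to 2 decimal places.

For each Q, cost = (D/Q)·S + (Q/2)·H.
TC(1,068) = (46,600/1,068)×140 + (1,068/2)×7 = $9,846.61
TC(2,230) = (46,600/2,230)×140 + (2,230/2)×7 = $10,730.56
Cheaper: Q = 1,068.  Difference = $883.95

$883.95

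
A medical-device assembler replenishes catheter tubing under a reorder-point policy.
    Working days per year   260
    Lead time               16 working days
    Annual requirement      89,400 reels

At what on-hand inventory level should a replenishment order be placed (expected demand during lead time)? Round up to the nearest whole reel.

Daily demand d = 89,400 / 260 = 343.846 reels/day
Demand during lead time = 343.846 × 16 = 5,501.54
Reorder point = 5,501.54 → round up

5,502 reels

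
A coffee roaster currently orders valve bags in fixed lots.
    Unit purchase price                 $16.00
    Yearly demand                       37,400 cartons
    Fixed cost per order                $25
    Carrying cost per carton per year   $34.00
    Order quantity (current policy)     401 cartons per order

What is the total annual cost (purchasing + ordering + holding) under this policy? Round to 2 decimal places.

Orders/yr = 37,400/401 = 93.267; ordering cost = 93.267 × $25 = $2,331.67
Average inventory = 401/2 = 200.5; holding cost = 200.5 × $34 = $6,817.00
Purchase cost = D·C = 37,400 × 16 = $598,400.00
Total = $2,331.67 + $6,817.00 + $598,400.00 = $607,548.67

$607,548.67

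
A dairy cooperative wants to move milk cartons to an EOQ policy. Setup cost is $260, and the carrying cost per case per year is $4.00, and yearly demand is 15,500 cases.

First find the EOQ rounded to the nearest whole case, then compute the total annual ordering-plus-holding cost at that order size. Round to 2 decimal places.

$5,678.03

EOQ = √(2DS/H) = √(2 × 15,500 × 260 / 4)
    = √(2,015,000.00) ≈ 1,419.51 → Q = 1,420 cases
Annual ordering cost = (D/Q)·S = (15,500/1,420) × 260 = $2,838.03
Annual holding cost  = (Q/2)·H = (1,420/2) × 4 = $2,840.00
Total = $2,838.03 + $2,840.00 = $5,678.03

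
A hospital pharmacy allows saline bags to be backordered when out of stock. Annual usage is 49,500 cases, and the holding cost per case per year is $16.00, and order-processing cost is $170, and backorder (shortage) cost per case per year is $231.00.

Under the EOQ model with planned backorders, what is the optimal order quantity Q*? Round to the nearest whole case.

Basic EOQ = √(2·49,500·170/16) = 1,025.610
Backorder adjustment √((H+b)/b) = √((16+231)/231) = 1.0341
Q* = 1,025.610 × 1.0341 ≈ 1,060.53

1,061 cases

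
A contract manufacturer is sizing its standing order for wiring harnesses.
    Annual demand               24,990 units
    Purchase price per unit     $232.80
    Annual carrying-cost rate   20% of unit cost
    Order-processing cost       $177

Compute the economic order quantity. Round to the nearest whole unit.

Holding cost per unit per year: H = 20% × $232.8 = $46.5600
Optimal lot size Q* = (2 × 24,990 × $177 / $46.56)^½ ≈ 435.89

436 units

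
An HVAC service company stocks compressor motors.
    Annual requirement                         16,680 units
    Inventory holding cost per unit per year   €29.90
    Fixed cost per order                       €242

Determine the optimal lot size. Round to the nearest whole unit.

520 units

2DS/H = 2·16,680·242/29.9 = 270,004.01
EOQ = √270,004.01 ≈ 519.62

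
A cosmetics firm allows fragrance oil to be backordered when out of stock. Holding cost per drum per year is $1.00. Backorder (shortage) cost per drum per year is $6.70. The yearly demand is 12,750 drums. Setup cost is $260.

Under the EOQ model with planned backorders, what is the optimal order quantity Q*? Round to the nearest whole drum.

Basic EOQ = √(2·12,750·260/1) = 2,574.879
Backorder adjustment √((H+b)/b) = √((1+6.7)/6.7) = 1.0720
Q* = 2,574.879 × 1.0720 ≈ 2,760.35

2,760 drums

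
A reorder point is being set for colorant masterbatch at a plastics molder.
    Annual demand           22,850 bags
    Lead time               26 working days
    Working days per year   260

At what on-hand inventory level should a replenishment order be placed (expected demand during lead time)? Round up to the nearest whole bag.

Daily demand d = 22,850 / 260 = 87.885 bags/day
Demand during lead time = 87.885 × 26 = 2,285.00
Reorder point = 2,285.00 → round up

2,285 bags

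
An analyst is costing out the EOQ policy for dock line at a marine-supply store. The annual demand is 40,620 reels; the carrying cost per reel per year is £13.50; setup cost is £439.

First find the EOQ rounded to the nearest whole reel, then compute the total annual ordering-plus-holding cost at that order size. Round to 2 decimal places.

£21,942.40

Optimal lot size Q* = (2 × 40,620 × £439 / £13.5)^½ ≈ 1,625.36 → Q = 1,625 reels
Annual ordering cost = (D/Q)·S = (40,620/1,625) × 439 = £10,973.65
Annual holding cost  = (Q/2)·H = (1,625/2) × 13.5 = £10,968.75
Total = £10,973.65 + £10,968.75 = £21,942.40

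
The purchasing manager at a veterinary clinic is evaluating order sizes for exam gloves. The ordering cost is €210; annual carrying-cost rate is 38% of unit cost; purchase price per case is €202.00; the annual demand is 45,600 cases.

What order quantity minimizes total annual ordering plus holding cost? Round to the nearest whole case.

Carrying cost H = €202 × 38% = €76.7600/case/yr
Q* = √(2·D·S / H) = √(2·45,600·210 / 76.76) = √249,505.0 ≈ 499.50

500 cases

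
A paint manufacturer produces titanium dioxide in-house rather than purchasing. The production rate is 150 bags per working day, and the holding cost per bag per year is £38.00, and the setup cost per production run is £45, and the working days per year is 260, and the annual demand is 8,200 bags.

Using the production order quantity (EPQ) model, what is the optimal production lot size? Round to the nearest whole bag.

157 bags

d = 8,200/260 = 31.5385 bags/day;  effective holding cost H(1 − d/p) = 38·(1 − 31.5385/150) = 30.01026
Q* = √(2DS / H_eff) = √(2·8,200·45 / 30.01026) ≈ 156.82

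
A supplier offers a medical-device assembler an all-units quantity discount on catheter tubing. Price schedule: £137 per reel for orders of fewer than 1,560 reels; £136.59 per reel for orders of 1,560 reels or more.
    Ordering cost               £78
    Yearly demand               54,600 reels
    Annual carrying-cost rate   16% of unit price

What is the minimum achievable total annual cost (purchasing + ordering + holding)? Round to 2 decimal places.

£7,477,590.43

H₁ = 16%×£137 = £21.9200;  H₂ = 16%×£136.59 = £21.8544
EOQ₁ = √(2×54,600×78/21.9200) = 623.36  (< 1,560, feasible at tier 1)
EOQ₂ = √(2×54,600×78/21.8544) = 624.29  (< 1,560 → use Q = 1,560 at tier-2 price)
TC(tier 1 (EOQ₁), Q≈623.4) = £7,493,864.03
TC(tier 2, Q≈1,560.0) = £7,477,590.43
Minimum at tier 2: £7,477,590.43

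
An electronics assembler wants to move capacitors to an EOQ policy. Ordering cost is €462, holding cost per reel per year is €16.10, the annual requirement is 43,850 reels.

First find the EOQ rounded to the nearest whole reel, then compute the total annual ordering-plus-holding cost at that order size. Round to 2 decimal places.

Q* = √(2·D·S / H) = √(2·43,850·462 / 16.1) = √2,516,608.7 ≈ 1,586.38 → Q = 1,586 reels
Annual ordering cost = (D/Q)·S = (43,850/1,586) × 462 = €12,773.46
Annual holding cost  = (Q/2)·H = (1,586/2) × 16.1 = €12,767.30
Total = €12,773.46 + €12,767.30 = €25,540.76

€25,540.76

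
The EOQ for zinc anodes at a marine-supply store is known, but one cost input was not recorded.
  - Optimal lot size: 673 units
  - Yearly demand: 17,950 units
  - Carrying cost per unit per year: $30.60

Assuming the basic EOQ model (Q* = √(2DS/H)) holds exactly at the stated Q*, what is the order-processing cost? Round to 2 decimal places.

From Q* = √(2DS/H) ⇒ Q*² = 2DS/H.
S = Q²H / (2D) = 673² × 30.6 / (2 × 17,950) = 386.0620

$386.06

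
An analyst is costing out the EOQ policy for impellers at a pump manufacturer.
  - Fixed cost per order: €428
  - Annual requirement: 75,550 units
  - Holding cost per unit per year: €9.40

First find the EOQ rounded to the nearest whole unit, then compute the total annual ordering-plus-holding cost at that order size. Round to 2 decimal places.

€24,655.74

Q* = √(2·D·S / H) = √(2·75,550·428 / 9.4) = √6,879,872.3 ≈ 2,622.95 → Q = 2,623 units
Orders/yr = 75,550/2,623 = 28.803; ordering cost = 28.803 × €428 = €12,327.64
Average inventory = 2,623/2 = 1311.5; holding cost = 1311.5 × €9.4 = €12,328.10
Total = €12,327.64 + €12,328.10 = €24,655.74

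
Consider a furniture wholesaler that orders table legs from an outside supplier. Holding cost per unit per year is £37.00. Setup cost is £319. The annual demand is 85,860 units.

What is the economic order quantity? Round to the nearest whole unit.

1,217 units

EOQ = √(2DS/H) = √(2 × 85,860 × 319 / 37)
    = √(1,480,504.86) ≈ 1,216.76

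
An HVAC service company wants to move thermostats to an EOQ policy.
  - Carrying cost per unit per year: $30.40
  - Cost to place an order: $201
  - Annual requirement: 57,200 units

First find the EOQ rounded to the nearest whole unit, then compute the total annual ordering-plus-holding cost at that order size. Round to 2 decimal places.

EOQ = √(2DS/H) = √(2 × 57,200 × 201 / 30.4)
    = √(756,394.74) ≈ 869.71 → Q = 870 units
Orders/yr = 57,200/870 = 65.747; ordering cost = 65.747 × $201 = $13,215.17
Average inventory = 870/2 = 435; holding cost = 435 × $30.4 = $13,224.00
Total = $13,215.17 + $13,224.00 = $26,439.17

$26,439.17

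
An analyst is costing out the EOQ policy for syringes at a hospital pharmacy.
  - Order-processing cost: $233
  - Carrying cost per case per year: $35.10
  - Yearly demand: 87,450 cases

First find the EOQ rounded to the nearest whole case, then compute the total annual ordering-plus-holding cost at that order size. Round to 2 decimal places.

$37,820.43

Q* = √(2·D·S / H) = √(2·87,450·233 / 35.1) = √1,161,017.1 ≈ 1,077.51 → Q = 1,078 cases
Ordering: D/Q × S = 87,450/1,078 × $233 = $18,901.53
Holding:  Q/2 × H = 1,078/2 × $35.1 = $18,918.90
Total = $18,901.53 + $18,918.90 = $37,820.43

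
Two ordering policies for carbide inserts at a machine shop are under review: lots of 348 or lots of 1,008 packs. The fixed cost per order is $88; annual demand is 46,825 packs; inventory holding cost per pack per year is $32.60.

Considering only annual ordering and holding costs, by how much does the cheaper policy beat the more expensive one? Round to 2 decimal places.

$3,005.09

For each Q, cost = (D/Q)·S + (Q/2)·H.
TC(348) = (46,825/348)×88 + (348/2)×32.6 = $17,513.20
TC(1,008) = (46,825/1,008)×88 + (1,008/2)×32.6 = $20,518.30
|ΔTC| = |$17,513.20 − $20,518.30| = $3,005.09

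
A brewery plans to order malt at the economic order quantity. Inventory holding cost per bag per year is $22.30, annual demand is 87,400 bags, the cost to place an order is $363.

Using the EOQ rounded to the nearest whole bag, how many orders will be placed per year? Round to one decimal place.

51.8 orders per year

Optimal lot size Q* = (2 × 87,400 × $363 / $22.3)^½ ≈ 1,686.83 → Q = 1,687
Orders per year = D/Q = 87,400 / 1,687 = 51.808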